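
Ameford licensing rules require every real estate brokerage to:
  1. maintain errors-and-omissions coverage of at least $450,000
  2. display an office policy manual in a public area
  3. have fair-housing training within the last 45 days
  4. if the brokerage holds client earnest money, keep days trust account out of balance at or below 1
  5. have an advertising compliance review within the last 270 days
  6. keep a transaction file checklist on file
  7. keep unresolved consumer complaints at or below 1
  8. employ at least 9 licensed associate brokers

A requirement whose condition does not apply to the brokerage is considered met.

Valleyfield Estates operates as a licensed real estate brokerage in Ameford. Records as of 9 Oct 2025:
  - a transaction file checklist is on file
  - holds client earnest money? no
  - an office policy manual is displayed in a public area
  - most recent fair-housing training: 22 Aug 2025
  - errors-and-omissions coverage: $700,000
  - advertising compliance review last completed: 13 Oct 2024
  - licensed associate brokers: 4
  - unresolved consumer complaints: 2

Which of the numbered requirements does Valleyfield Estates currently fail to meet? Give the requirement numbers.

1. errors-and-omissions coverage $700,000 ≥ $450,000 → met
2. office policy manual present → met
3. fair-housing training 48 days ago vs limit 45 → not met
4. condition 'holds client earnest money' does not hold → requirement n/a → met
5. advertising compliance review 361 days ago vs limit 270 → not met
6. transaction file checklist present → met
7. unresolved consumer complaints 2 > 1 → not met
8. licensed associate brokers 4 < 9 → not met
Not met: 3, 5, 7, 8

3, 5, 7, 8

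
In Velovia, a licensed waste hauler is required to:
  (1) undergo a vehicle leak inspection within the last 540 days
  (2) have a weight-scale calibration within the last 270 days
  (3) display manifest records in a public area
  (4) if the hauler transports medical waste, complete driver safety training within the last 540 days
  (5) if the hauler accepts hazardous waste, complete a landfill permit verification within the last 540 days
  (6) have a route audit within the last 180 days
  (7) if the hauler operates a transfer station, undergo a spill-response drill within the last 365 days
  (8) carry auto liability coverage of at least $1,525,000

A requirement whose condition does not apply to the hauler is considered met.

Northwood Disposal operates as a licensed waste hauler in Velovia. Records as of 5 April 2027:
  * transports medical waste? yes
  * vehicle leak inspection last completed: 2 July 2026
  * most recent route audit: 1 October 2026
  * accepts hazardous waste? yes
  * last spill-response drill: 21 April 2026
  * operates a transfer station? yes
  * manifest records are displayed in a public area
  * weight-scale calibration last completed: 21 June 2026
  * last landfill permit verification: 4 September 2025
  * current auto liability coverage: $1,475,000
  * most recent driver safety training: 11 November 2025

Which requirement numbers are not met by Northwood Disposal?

1. vehicle leak inspection 277 days ago vs limit 540 → met
2. weight-scale calibration 288 days ago vs limit 270 → not met
3. manifest records present → met
4. condition 'transports medical waste' holds; driver safety training 510 days ago vs limit 540 → met
5. condition 'accepts hazardous waste' holds; landfill permit verification 578 days ago vs limit 540 → not met
6. route audit 186 days ago vs limit 180 → not met
7. condition 'operates a transfer station' holds; spill-response drill 349 days ago vs limit 365 → met
8. auto liability coverage $1,475,000 < $1,525,000 → not met
Not met: 2, 5, 6, 8

2, 5, 6, 8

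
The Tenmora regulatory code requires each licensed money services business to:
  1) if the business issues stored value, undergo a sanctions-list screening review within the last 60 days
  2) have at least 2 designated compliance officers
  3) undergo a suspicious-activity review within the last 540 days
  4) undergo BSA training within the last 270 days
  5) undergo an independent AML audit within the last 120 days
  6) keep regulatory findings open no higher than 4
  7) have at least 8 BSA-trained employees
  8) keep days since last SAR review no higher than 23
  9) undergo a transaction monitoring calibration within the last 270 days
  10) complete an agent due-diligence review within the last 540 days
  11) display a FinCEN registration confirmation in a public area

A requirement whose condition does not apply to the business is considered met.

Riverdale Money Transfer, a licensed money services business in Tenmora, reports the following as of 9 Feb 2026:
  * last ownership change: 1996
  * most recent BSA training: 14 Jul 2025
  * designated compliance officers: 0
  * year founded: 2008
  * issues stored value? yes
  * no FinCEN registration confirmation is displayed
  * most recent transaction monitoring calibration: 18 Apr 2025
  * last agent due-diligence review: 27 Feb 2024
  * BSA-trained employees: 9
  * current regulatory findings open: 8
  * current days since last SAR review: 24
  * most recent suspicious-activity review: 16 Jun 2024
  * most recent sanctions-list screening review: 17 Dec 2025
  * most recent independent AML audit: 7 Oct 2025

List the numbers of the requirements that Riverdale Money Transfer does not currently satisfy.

1. condition 'issues stored value' holds; sanctions-list screening review 54 days ago vs limit 60 → met
2. designated compliance officers 0 < 2 → not met
3. suspicious-activity review 603 days ago vs limit 540 → not met
4. BSA training 210 days ago vs limit 270 → met
5. independent AML audit 125 days ago vs limit 120 → not met
6. regulatory findings open 8 > 4 → not met
7. BSA-trained employees 9 ≥ 8 → met
8. days since last SAR review 24 > 23 → not met
9. transaction monitoring calibration 297 days ago vs limit 270 → not met
10. agent due-diligence review 713 days ago vs limit 540 → not met
11. FinCEN registration confirmation absent → not met
Not met: 2, 3, 5, 6, 8, 9, 10, 11

2, 3, 5, 6, 8, 9, 10, 11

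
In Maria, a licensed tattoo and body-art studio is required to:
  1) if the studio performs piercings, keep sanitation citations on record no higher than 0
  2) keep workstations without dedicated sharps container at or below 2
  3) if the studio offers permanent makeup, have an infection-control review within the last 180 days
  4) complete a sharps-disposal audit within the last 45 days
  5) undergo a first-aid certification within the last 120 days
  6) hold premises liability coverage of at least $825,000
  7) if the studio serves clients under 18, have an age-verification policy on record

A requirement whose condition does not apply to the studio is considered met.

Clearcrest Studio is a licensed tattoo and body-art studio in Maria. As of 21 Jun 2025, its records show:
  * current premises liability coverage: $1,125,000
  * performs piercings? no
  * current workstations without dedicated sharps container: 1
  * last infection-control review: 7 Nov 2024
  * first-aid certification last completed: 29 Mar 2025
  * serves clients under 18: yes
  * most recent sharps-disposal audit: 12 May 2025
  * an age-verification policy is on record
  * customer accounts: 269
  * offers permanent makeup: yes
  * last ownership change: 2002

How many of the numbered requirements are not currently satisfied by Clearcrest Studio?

1

1. condition 'performs piercings' does not hold → requirement n/a → met
2. workstations without dedicated sharps container 1 ≤ 2 → met
3. condition 'offers permanent makeup' holds; infection-control review 226 days ago vs limit 180 → not met
4. sharps-disposal audit 40 days ago vs limit 45 → met
5. first-aid certification 84 days ago vs limit 120 → met
6. premises liability coverage $1,125,000 ≥ $825,000 → met
7. condition 'serves clients under 18' holds; age-verification policy present → met
Not met: 1 of 7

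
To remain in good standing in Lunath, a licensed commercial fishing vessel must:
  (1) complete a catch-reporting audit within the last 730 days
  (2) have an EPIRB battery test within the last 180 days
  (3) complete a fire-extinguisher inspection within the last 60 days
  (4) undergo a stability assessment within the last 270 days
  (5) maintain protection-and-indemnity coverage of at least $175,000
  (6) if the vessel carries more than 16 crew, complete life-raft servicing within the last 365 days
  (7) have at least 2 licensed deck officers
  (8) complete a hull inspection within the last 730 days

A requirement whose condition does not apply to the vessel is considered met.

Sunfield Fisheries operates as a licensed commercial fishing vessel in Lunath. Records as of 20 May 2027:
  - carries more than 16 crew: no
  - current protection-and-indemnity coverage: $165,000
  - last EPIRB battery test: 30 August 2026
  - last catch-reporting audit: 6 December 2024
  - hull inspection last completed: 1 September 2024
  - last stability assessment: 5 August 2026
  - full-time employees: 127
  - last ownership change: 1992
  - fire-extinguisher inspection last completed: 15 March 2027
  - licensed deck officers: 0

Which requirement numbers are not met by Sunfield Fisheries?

1, 2, 3, 4, 5, 7, 8

1. catch-reporting audit 895 days ago vs limit 730 → not met
2. EPIRB battery test 263 days ago vs limit 180 → not met
3. fire-extinguisher inspection 66 days ago vs limit 60 → not met
4. stability assessment 288 days ago vs limit 270 → not met
5. protection-and-indemnity coverage $165,000 < $175,000 → not met
6. condition 'carries more than 16 crew' does not hold → requirement n/a → met
7. licensed deck officers 0 < 2 → not met
8. hull inspection 991 days ago vs limit 730 → not met
Not met: 1, 2, 3, 4, 5, 7, 8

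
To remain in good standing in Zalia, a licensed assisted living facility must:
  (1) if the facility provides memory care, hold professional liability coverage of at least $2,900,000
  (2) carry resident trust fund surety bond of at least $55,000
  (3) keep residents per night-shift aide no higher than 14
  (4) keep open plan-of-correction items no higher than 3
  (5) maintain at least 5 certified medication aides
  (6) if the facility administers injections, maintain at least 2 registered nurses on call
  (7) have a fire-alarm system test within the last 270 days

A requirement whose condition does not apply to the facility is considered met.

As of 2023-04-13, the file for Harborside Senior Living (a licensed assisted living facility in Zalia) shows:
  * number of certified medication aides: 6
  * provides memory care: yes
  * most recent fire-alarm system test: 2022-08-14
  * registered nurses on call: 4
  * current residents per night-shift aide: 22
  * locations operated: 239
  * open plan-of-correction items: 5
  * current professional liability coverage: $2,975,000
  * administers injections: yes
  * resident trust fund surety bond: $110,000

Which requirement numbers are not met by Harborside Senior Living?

1. condition 'provides memory care' holds; professional liability coverage $2,975,000 ≥ $2,900,000 → met
2. resident trust fund surety bond $110,000 ≥ $55,000 → met
3. residents per night-shift aide 22 > 14 → not met
4. open plan-of-correction items 5 > 3 → not met
5. certified medication aides 6 ≥ 5 → met
6. condition 'administers injections' holds; registered nurses on call 4 ≥ 2 → met
7. fire-alarm system test 242 days ago vs limit 270 → met
Not met: 3, 4

3, 4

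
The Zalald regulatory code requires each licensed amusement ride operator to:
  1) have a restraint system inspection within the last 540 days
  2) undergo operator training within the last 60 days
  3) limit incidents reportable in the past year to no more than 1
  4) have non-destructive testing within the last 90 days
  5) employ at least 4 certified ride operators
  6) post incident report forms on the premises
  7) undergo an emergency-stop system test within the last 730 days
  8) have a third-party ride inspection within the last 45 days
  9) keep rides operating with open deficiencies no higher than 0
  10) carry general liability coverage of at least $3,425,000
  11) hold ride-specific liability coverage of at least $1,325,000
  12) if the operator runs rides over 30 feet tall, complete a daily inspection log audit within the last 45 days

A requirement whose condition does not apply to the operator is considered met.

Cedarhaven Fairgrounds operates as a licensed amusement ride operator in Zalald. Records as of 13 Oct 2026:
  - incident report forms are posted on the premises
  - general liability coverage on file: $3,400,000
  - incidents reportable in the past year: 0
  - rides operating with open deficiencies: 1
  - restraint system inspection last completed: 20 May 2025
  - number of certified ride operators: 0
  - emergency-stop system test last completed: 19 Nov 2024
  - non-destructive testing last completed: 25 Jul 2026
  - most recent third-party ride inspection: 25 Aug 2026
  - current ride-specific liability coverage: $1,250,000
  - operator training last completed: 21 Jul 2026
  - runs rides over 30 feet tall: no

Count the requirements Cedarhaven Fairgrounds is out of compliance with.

6

1. restraint system inspection 511 days ago vs limit 540 → met
2. operator training 84 days ago vs limit 60 → not met
3. incidents reportable in the past year 0 ≤ 1 → met
4. non-destructive testing 80 days ago vs limit 90 → met
5. certified ride operators 0 < 4 → not met
6. incident report forms present → met
7. emergency-stop system test 693 days ago vs limit 730 → met
8. third-party ride inspection 49 days ago vs limit 45 → not met
9. rides operating with open deficiencies 1 > 0 → not met
10. general liability coverage $3,400,000 < $3,425,000 → not met
11. ride-specific liability coverage $1,250,000 < $1,325,000 → not met
12. condition 'runs rides over 30 feet tall' does not hold → requirement n/a → met
Not met: 6 of 12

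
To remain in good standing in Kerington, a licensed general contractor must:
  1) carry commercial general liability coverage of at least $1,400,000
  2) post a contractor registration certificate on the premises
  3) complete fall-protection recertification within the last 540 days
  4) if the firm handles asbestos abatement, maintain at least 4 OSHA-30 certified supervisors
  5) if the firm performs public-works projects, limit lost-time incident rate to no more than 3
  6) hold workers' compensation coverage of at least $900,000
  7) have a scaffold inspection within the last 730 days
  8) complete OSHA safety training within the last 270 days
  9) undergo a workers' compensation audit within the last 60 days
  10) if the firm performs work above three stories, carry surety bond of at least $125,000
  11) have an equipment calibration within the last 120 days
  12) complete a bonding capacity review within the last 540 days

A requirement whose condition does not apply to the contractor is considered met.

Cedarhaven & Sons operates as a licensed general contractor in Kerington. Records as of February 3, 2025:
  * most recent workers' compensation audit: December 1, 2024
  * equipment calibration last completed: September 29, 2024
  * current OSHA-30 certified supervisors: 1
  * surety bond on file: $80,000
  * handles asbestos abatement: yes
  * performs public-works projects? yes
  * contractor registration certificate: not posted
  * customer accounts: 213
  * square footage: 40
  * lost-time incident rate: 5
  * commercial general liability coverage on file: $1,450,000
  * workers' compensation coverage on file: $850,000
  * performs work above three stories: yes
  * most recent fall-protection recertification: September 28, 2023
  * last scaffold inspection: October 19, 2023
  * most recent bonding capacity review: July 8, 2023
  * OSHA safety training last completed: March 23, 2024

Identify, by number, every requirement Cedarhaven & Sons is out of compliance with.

2, 4, 5, 6, 8, 9, 10, 11, 12

1. commercial general liability coverage $1,450,000 ≥ $1,400,000 → met
2. contractor registration certificate absent → not met
3. fall-protection recertification 494 days ago vs limit 540 → met
4. condition 'handles asbestos abatement' holds; OSHA-30 certified supervisors 1 < 4 → not met
5. condition 'performs public-works projects' holds; lost-time incident rate 5 > 3 → not met
6. workers' compensation coverage $850,000 < $900,000 → not met
7. scaffold inspection 473 days ago vs limit 730 → met
8. OSHA safety training 317 days ago vs limit 270 → not met
9. workers' compensation audit 64 days ago vs limit 60 → not met
10. condition 'performs work above three stories' holds; surety bond $80,000 < $125,000 → not met
11. equipment calibration 127 days ago vs limit 120 → not met
12. bonding capacity review 576 days ago vs limit 540 → not met
Not met: 2, 4, 5, 6, 8, 9, 10, 11, 12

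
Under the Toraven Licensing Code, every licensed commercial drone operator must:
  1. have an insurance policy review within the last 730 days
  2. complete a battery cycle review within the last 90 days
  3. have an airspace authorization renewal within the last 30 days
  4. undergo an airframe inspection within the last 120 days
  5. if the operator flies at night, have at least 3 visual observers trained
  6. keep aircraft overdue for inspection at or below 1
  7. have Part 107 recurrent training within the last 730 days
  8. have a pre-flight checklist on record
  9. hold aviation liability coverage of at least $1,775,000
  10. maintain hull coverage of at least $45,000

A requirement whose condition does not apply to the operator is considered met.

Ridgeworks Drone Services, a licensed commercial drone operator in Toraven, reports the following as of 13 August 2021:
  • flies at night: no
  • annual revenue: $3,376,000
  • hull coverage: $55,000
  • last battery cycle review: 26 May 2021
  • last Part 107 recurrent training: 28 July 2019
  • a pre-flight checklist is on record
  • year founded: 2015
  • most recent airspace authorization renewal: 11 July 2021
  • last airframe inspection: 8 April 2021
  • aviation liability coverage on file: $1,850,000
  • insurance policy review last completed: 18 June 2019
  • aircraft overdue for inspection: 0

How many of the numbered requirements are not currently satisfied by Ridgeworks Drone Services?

4

1. insurance policy review 787 days ago vs limit 730 → not met
2. battery cycle review 79 days ago vs limit 90 → met
3. airspace authorization renewal 33 days ago vs limit 30 → not met
4. airframe inspection 127 days ago vs limit 120 → not met
5. condition 'flies at night' does not hold → requirement n/a → met
6. aircraft overdue for inspection 0 ≤ 1 → met
7. Part 107 recurrent training 747 days ago vs limit 730 → not met
8. pre-flight checklist present → met
9. aviation liability coverage $1,850,000 ≥ $1,775,000 → met
10. hull coverage $55,000 ≥ $45,000 → met
Not met: 4 of 10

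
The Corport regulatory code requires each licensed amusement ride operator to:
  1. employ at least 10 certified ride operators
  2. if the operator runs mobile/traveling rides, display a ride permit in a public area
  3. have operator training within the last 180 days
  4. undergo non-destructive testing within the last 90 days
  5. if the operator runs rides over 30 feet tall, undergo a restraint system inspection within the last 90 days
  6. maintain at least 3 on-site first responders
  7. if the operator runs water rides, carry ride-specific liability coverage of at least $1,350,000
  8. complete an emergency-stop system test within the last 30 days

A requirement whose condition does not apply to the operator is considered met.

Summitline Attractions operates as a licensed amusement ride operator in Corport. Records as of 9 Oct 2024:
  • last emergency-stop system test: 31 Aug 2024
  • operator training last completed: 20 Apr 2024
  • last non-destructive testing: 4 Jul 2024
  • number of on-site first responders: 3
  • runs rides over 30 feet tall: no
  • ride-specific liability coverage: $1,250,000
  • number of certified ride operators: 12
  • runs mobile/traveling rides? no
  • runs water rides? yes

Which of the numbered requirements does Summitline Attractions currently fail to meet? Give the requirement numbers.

4, 7, 8

1. certified ride operators 12 ≥ 10 → met
2. condition 'runs mobile/traveling rides' does not hold → requirement n/a → met
3. operator training 172 days ago vs limit 180 → met
4. non-destructive testing 97 days ago vs limit 90 → not met
5. condition 'runs rides over 30 feet tall' does not hold → requirement n/a → met
6. on-site first responders 3 ≥ 3 → met
7. condition 'runs water rides' holds; ride-specific liability coverage $1,250,000 < $1,350,000 → not met
8. emergency-stop system test 39 days ago vs limit 30 → not met
Not met: 4, 7, 8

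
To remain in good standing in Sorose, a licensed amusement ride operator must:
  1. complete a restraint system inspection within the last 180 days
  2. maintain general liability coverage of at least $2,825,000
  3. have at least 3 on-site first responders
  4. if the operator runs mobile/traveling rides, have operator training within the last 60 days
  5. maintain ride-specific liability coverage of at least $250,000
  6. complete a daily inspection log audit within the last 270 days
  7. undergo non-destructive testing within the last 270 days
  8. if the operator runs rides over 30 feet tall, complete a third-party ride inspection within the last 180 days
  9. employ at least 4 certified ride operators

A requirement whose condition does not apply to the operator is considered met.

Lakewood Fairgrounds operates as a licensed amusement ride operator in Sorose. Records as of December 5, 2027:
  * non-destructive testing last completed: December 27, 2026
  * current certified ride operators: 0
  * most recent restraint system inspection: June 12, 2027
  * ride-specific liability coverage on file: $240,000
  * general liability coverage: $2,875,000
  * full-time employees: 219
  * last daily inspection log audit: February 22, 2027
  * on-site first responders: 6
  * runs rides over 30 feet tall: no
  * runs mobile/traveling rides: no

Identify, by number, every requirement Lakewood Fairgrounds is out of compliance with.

5, 6, 7, 9

1. restraint system inspection 176 days ago vs limit 180 → met
2. general liability coverage $2,875,000 ≥ $2,825,000 → met
3. on-site first responders 6 ≥ 3 → met
4. condition 'runs mobile/traveling rides' does not hold → requirement n/a → met
5. ride-specific liability coverage $240,000 < $250,000 → not met
6. daily inspection log audit 286 days ago vs limit 270 → not met
7. non-destructive testing 343 days ago vs limit 270 → not met
8. condition 'runs rides over 30 feet tall' does not hold → requirement n/a → met
9. certified ride operators 0 < 4 → not met
Not met: 5, 6, 7, 9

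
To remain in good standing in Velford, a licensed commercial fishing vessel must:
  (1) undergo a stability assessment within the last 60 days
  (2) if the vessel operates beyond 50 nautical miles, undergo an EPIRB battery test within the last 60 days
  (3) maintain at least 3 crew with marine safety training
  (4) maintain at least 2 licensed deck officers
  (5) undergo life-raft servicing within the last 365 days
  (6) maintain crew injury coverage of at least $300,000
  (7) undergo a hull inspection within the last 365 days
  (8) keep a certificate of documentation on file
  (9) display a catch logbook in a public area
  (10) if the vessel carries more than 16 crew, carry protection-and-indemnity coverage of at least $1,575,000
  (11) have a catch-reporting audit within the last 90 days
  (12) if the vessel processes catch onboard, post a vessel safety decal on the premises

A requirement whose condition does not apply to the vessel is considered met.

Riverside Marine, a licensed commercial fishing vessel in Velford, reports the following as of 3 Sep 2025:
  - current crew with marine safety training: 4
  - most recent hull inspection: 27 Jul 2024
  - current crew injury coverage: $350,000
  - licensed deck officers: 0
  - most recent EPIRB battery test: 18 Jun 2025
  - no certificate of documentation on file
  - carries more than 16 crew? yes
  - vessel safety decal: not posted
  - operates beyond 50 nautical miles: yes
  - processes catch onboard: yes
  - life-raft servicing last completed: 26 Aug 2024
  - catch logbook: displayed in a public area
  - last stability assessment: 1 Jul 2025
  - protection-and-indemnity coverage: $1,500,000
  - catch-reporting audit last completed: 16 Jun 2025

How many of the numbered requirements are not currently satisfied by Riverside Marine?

1. stability assessment 64 days ago vs limit 60 → not met
2. condition 'operates beyond 50 nautical miles' holds; EPIRB battery test 77 days ago vs limit 60 → not met
3. crew with marine safety training 4 ≥ 3 → met
4. licensed deck officers 0 < 2 → not met
5. life-raft servicing 373 days ago vs limit 365 → not met
6. crew injury coverage $350,000 ≥ $300,000 → met
7. hull inspection 403 days ago vs limit 365 → not met
8. certificate of documentation absent → not met
9. catch logbook present → met
10. condition 'carries more than 16 crew' holds; protection-and-indemnity coverage $1,500,000 < $1,575,000 → not met
11. catch-reporting audit 79 days ago vs limit 90 → met
12. condition 'processes catch onboard' holds; vessel safety decal absent → not met
Not met: 8 of 12

8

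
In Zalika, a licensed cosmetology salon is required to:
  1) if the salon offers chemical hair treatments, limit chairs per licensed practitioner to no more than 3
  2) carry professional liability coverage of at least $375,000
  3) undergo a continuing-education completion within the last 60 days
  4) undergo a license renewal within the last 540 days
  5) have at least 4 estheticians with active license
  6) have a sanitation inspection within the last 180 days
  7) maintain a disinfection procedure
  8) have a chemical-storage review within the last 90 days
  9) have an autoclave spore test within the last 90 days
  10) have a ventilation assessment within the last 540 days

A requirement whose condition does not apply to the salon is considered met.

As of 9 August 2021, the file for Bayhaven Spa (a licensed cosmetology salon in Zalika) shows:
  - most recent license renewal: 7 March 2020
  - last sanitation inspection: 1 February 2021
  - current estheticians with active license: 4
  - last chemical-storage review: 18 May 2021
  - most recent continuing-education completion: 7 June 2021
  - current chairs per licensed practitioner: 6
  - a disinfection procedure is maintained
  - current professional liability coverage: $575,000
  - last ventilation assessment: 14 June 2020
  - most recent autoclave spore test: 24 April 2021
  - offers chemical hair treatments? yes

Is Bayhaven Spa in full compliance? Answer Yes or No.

1. condition 'offers chemical hair treatments' holds; chairs per licensed practitioner 6 > 3 → not met
2. professional liability coverage $575,000 ≥ $375,000 → met
3. continuing-education completion 63 days ago vs limit 60 → not met
4. license renewal 520 days ago vs limit 540 → met
5. estheticians with active license 4 ≥ 4 → met
6. sanitation inspection 189 days ago vs limit 180 → not met
7. disinfection procedure present → met
8. chemical-storage review 83 days ago vs limit 90 → met
9. autoclave spore test 107 days ago vs limit 90 → not met
10. ventilation assessment 421 days ago vs limit 540 → met
Not met: 1, 3, 6, 9

No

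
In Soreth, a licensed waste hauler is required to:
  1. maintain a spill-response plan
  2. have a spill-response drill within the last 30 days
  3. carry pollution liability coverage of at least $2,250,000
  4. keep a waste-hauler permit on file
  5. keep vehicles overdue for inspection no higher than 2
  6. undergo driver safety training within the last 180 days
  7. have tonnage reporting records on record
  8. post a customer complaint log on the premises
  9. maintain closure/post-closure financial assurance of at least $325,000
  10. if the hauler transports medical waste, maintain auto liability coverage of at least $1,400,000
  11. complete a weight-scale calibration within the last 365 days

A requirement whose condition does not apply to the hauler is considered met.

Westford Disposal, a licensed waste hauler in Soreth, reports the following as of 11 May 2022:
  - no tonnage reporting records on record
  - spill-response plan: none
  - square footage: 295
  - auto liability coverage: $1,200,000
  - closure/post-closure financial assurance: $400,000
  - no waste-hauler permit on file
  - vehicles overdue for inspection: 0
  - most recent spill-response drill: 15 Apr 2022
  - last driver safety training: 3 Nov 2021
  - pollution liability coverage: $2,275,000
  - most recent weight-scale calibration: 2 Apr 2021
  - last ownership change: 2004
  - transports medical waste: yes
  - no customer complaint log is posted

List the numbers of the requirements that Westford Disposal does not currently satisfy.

1, 4, 6, 7, 8, 10, 11

1. spill-response plan absent → not met
2. spill-response drill 26 days ago vs limit 30 → met
3. pollution liability coverage $2,275,000 ≥ $2,250,000 → met
4. waste-hauler permit absent → not met
5. vehicles overdue for inspection 0 ≤ 2 → met
6. driver safety training 189 days ago vs limit 180 → not met
7. tonnage reporting records absent → not met
8. customer complaint log absent → not met
9. closure/post-closure financial assurance $400,000 ≥ $325,000 → met
10. condition 'transports medical waste' holds; auto liability coverage $1,200,000 < $1,400,000 → not met
11. weight-scale calibration 404 days ago vs limit 365 → not met
Not met: 1, 4, 6, 7, 8, 10, 11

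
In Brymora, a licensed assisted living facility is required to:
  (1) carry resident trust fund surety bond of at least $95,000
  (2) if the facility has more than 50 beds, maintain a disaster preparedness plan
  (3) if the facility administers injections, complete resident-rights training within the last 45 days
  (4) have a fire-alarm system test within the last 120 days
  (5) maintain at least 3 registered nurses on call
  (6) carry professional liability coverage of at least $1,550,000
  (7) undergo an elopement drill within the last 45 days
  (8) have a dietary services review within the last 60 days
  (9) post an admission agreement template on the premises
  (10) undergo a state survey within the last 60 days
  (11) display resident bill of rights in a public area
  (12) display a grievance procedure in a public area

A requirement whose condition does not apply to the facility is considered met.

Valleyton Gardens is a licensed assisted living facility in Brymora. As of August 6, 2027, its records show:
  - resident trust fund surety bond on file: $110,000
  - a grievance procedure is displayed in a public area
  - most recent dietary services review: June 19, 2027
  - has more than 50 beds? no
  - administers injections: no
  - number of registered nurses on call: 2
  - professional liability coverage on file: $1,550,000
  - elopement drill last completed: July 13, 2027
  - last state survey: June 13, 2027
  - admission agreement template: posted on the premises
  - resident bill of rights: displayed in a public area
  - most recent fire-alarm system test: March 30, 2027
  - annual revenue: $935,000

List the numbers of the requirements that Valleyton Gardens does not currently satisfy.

4, 5

1. resident trust fund surety bond $110,000 ≥ $95,000 → met
2. condition 'has more than 50 beds' does not hold → requirement n/a → met
3. condition 'administers injections' does not hold → requirement n/a → met
4. fire-alarm system test 129 days ago vs limit 120 → not met
5. registered nurses on call 2 < 3 → not met
6. professional liability coverage $1,550,000 ≥ $1,550,000 → met
7. elopement drill 24 days ago vs limit 45 → met
8. dietary services review 48 days ago vs limit 60 → met
9. admission agreement template present → met
10. state survey 54 days ago vs limit 60 → met
11. resident bill of rights present → met
12. grievance procedure present → met
Not met: 4, 5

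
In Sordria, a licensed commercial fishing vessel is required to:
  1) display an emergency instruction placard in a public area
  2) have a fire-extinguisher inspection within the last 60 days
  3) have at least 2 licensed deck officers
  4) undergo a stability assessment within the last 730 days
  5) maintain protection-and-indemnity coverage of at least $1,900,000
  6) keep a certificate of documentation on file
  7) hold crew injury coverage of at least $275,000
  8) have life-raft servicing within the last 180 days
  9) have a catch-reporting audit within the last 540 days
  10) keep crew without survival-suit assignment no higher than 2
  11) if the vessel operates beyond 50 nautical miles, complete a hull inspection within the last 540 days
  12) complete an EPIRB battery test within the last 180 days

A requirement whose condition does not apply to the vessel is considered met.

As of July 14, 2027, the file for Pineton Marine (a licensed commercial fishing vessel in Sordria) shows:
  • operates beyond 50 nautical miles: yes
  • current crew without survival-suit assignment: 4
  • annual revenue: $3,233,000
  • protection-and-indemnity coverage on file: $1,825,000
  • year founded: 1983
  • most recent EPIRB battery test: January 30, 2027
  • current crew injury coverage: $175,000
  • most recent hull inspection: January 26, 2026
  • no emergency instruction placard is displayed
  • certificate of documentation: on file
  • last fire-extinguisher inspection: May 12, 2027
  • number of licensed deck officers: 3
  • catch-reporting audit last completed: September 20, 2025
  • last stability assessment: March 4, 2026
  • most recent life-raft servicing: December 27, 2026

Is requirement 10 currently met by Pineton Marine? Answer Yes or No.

No

10. crew without survival-suit assignment 4 > 2 → not met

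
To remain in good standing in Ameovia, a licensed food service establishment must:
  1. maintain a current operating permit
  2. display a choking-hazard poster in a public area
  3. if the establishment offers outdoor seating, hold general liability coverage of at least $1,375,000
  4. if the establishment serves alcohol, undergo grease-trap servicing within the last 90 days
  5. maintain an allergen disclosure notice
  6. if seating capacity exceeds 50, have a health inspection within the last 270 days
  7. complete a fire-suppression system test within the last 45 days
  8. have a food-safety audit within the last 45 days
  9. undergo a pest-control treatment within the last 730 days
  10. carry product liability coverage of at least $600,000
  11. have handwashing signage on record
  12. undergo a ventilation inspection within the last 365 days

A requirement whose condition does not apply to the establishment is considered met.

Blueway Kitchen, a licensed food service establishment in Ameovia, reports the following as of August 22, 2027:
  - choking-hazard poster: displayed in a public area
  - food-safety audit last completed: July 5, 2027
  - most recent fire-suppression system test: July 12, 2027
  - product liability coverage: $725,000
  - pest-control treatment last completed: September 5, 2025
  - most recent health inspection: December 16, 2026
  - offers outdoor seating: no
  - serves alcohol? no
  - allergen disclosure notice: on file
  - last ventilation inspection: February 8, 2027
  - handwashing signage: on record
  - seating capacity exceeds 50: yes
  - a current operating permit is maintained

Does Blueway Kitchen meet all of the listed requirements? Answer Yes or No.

1. current operating permit present → met
2. choking-hazard poster present → met
3. condition 'offers outdoor seating' does not hold → requirement n/a → met
4. condition 'serves alcohol' does not hold → requirement n/a → met
5. allergen disclosure notice present → met
6. condition 'seating capacity exceeds 50' holds; health inspection 249 days ago vs limit 270 → met
7. fire-suppression system test 41 days ago vs limit 45 → met
8. food-safety audit 48 days ago vs limit 45 → not met
9. pest-control treatment 716 days ago vs limit 730 → met
10. product liability coverage $725,000 ≥ $600,000 → met
11. handwashing signage present → met
12. ventilation inspection 195 days ago vs limit 365 → met
Not met: 8

No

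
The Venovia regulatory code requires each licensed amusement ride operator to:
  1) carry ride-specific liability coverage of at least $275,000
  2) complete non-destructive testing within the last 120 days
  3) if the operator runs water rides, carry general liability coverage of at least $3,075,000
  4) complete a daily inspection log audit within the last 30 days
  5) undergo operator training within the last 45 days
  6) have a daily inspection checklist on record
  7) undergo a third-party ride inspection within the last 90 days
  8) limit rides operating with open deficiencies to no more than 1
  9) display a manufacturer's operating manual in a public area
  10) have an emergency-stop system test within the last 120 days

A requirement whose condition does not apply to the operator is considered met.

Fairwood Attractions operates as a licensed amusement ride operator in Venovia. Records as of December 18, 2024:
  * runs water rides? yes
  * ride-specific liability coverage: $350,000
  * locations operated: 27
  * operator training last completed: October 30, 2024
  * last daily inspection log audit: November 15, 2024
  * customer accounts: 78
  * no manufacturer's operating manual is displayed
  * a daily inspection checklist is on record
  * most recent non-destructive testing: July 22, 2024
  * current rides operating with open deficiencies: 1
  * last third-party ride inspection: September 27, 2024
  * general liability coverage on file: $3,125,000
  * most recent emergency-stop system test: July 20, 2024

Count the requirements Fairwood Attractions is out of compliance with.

5

1. ride-specific liability coverage $350,000 ≥ $275,000 → met
2. non-destructive testing 149 days ago vs limit 120 → not met
3. condition 'runs water rides' holds; general liability coverage $3,125,000 ≥ $3,075,000 → met
4. daily inspection log audit 33 days ago vs limit 30 → not met
5. operator training 49 days ago vs limit 45 → not met
6. daily inspection checklist present → met
7. third-party ride inspection 82 days ago vs limit 90 → met
8. rides operating with open deficiencies 1 ≤ 1 → met
9. manufacturer's operating manual absent → not met
10. emergency-stop system test 151 days ago vs limit 120 → not met
Not met: 5 of 10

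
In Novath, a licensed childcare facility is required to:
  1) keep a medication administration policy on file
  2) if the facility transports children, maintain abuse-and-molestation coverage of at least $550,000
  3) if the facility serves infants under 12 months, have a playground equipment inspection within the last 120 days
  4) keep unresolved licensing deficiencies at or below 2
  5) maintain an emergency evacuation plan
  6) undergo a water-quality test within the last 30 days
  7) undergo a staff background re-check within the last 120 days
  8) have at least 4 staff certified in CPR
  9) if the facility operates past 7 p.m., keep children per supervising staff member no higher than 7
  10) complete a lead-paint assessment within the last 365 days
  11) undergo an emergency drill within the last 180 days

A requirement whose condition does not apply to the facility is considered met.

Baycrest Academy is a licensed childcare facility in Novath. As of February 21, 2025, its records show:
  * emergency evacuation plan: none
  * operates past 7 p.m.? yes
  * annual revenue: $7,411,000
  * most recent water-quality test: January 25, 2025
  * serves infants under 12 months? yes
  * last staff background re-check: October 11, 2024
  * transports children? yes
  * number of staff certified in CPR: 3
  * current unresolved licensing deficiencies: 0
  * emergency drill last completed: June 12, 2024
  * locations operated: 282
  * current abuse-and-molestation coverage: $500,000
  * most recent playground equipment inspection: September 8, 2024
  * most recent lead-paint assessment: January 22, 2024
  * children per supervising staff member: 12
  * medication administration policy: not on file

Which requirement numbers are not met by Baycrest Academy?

1, 2, 3, 5, 7, 8, 9, 10, 11

1. medication administration policy absent → not met
2. condition 'transports children' holds; abuse-and-molestation coverage $500,000 < $550,000 → not met
3. condition 'serves infants under 12 months' holds; playground equipment inspection 166 days ago vs limit 120 → not met
4. unresolved licensing deficiencies 0 ≤ 2 → met
5. emergency evacuation plan absent → not met
6. water-quality test 27 days ago vs limit 30 → met
7. staff background re-check 133 days ago vs limit 120 → not met
8. staff certified in CPR 3 < 4 → not met
9. condition 'operates past 7 p.m.' holds; children per supervising staff member 12 > 7 → not met
10. lead-paint assessment 396 days ago vs limit 365 → not met
11. emergency drill 254 days ago vs limit 180 → not met
Not met: 1, 2, 3, 5, 7, 8, 9, 10, 11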